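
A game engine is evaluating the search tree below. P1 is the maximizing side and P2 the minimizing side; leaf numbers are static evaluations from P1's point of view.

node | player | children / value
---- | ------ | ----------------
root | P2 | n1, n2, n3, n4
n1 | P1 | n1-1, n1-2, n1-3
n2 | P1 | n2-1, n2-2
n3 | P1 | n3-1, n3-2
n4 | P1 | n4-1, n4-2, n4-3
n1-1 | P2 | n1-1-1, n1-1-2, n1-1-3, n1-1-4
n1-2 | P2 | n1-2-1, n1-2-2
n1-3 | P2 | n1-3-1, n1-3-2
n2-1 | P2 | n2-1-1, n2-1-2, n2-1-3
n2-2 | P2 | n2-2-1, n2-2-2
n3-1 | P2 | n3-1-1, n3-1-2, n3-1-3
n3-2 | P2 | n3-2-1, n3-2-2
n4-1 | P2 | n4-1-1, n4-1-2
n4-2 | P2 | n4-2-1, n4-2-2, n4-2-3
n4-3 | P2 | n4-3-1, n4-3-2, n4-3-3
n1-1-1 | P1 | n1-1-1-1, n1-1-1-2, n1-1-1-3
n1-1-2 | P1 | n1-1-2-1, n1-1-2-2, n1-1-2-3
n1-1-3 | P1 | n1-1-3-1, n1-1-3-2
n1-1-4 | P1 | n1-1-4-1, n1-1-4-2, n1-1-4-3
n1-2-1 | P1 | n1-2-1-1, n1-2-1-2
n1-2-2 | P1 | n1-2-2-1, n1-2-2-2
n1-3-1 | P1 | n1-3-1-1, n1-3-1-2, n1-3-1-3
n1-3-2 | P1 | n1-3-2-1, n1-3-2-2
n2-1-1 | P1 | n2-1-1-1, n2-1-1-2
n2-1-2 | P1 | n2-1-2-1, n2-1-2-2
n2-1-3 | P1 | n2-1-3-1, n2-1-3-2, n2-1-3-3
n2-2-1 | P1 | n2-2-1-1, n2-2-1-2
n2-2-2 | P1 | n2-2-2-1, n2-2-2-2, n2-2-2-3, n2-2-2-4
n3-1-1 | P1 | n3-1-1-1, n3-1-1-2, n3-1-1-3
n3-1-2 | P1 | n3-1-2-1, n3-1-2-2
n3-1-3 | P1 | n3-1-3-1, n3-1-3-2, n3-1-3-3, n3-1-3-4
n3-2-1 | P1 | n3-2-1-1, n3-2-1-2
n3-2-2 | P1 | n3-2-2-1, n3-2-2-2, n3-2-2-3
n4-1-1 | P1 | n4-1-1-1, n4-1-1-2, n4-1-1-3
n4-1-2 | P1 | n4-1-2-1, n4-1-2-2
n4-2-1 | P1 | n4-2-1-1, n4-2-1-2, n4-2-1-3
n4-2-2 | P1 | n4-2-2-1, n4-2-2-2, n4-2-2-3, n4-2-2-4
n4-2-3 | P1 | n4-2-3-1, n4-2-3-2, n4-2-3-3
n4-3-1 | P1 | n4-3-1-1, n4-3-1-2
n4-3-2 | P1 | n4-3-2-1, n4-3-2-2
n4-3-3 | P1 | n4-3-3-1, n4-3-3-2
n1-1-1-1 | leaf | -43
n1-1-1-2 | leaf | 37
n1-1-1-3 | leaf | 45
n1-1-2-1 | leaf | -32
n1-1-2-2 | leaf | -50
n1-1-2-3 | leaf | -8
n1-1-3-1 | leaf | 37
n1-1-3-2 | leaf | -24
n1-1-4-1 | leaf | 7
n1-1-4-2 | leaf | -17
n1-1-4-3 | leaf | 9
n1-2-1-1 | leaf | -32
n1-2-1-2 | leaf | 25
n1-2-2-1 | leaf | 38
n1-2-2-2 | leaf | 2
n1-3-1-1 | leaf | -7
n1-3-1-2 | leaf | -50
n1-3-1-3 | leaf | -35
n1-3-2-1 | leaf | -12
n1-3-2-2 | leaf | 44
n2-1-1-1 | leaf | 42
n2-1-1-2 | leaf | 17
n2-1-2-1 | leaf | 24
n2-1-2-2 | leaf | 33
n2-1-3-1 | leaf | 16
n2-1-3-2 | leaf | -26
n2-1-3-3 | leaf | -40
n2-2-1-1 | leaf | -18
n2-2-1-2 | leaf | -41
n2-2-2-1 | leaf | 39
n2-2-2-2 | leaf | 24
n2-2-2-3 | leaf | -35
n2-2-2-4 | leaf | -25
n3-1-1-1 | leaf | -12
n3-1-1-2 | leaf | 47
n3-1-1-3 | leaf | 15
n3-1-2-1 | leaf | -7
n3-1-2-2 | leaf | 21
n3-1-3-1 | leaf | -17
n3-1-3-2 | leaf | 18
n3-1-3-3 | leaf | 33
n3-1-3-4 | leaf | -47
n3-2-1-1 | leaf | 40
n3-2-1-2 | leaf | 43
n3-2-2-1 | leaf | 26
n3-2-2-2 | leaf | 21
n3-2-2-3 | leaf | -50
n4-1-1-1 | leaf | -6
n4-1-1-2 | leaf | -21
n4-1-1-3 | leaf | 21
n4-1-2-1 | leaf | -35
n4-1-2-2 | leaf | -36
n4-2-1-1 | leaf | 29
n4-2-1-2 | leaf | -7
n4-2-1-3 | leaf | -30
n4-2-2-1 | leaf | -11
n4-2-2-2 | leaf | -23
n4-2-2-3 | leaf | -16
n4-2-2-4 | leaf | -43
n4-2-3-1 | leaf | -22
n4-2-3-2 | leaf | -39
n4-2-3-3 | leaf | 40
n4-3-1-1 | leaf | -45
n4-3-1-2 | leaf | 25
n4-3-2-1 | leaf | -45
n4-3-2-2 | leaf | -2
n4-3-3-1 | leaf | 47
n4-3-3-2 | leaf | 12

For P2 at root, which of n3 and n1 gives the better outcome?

n3-1-1 (P1): max(-12, 47, 15) = 47
n3-1-2 (P1): max(-7, 21) = 21
n3-1-3 (P1): max(-17, 18, 33, -47) = 33
n3-1 (P2): min(47, 21, 33) = 21
n3-2-1 (P1): max(40, 43) = 43
n3-2-2 (P1): max(26, 21, -50) = 26
n3-2 (P2): min(43, 26) = 26
n3 (P1): max(21, 26) = 26
n1-1-1 (P1): max(-43, 37, 45) = 45
n1-1-2 (P1): max(-32, -50, -8) = -8
n1-1-3 (P1): max(37, -24) = 37
n1-1-4 (P1): max(7, -17, 9) = 9
n1-1 (P2): min(45, -8, 37, 9) = -8
n1-2-1 (P1): max(-32, 25) = 25
n1-2-2 (P1): max(38, 2) = 38
n1-2 (P2): min(25, 38) = 25
n1-3-1 (P1): max(-7, -50, -35) = -7
n1-3-2 (P1): max(-12, 44) = 44
n1-3 (P2): min(-7, 44) = -7
n1 (P1): max(-8, 25, -7) = 25
P2 prefers the lower value; n3=26, n1=25. n1 is better since 25 < 26.

n1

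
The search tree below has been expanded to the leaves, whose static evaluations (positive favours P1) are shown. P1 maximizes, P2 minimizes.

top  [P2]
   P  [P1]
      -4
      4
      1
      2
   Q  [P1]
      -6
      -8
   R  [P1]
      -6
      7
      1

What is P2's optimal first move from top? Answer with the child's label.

P (P1): max(-4, 4, 1, 2) = 4
Q (P1): max(-6, -8) = -6
R (P1): max(-6, 7, 1) = 7
top (P2): min(4, -6, 7) = -6
P2 at top wants the lowest of {P=4, Q=-6, R=7}, so chooses Q.

Q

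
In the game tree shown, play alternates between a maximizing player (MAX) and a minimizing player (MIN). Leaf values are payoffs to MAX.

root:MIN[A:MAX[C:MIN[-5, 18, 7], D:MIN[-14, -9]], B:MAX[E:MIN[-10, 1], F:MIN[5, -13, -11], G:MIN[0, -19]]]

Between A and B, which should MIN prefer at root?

B

C (MIN): min(-5, 18, 7) = -5
D (MIN): min(-14, -9) = -14
A (MAX): max(-5, -14) = -5
E (MIN): min(-10, 1) = -10
F (MIN): min(5, -13, -11) = -13
G (MIN): min(0, -19) = -19
B (MAX): max(-10, -13, -19) = -10
MIN prefers the lower value; A=-5, B=-10. B is better since -10 < -5.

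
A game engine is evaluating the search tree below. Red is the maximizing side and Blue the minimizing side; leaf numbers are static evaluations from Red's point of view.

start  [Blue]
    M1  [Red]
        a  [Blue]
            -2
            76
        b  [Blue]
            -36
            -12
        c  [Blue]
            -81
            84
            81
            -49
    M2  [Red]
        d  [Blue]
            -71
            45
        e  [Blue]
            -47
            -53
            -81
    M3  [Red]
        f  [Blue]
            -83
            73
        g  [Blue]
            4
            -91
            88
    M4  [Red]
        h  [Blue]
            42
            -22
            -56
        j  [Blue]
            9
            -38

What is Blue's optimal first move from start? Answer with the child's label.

M3

a (Blue): min(-2, 76) = -2
b (Blue): min(-36, -12) = -36
c (Blue): min(-81, 84, 81, -49) = -81
M1 (Red): max(-2, -36, -81) = -2
d (Blue): min(-71, 45) = -71
e (Blue): min(-47, -53, -81) = -81
M2 (Red): max(-71, -81) = -71
f (Blue): min(-83, 73) = -83
g (Blue): min(4, -91, 88) = -91
M3 (Red): max(-83, -91) = -83
h (Blue): min(42, -22, -56) = -56
j (Blue): min(9, -38) = -38
M4 (Red): max(-56, -38) = -38
start (Blue): min(-2, -71, -83, -38) = -83
Blue at start wants the lowest of {M1=-2, M2=-71, M3=-83, M4=-38}, so chooses M3.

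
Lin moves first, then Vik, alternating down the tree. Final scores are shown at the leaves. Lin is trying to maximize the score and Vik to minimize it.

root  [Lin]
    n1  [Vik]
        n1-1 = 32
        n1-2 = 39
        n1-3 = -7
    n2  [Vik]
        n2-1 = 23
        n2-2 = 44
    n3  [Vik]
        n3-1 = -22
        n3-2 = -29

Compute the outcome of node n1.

-7

n1 (Vik): min(32, 39, -7) = -7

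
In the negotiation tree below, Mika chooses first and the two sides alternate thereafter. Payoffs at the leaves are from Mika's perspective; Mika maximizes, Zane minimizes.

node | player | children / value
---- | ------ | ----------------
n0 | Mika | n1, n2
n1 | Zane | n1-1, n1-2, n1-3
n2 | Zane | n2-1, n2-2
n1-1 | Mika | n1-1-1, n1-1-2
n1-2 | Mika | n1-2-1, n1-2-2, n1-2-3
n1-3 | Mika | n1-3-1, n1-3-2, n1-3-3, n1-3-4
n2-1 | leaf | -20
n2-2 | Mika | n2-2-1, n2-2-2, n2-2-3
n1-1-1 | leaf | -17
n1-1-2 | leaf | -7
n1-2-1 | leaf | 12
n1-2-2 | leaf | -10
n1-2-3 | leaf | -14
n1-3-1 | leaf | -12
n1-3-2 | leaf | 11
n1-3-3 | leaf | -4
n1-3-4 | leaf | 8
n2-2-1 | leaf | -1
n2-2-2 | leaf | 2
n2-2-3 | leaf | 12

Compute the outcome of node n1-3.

11

n1-3 (Mika): max(-12, 11, -4, 8) = 11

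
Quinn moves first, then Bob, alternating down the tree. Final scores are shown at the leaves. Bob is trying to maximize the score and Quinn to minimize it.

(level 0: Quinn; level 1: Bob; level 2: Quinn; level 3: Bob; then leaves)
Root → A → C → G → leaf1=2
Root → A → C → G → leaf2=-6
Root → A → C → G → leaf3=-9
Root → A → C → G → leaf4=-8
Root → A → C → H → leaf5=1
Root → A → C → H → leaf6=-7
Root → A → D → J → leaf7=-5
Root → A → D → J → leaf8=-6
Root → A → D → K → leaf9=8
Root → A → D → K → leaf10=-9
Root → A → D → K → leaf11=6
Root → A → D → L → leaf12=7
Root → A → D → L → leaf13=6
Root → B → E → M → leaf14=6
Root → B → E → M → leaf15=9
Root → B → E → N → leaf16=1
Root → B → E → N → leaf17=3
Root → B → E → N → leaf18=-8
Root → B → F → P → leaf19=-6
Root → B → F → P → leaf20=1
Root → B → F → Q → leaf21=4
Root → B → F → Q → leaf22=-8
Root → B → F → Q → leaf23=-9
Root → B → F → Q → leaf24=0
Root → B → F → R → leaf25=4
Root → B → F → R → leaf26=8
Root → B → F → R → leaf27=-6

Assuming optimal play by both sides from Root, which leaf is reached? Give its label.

G (Bob): max(2, -6, -9, -8) = 2
H (Bob): max(1, -7) = 1
C (Quinn): min(2, 1) = 1
J (Bob): max(-5, -6) = -5
K (Bob): max(8, -9, 6) = 8
L (Bob): max(7, 6) = 7
D (Quinn): min(-5, 8, 7) = -5
A (Bob): max(1, -5) = 1
M (Bob): max(6, 9) = 9
N (Bob): max(1, 3, -8) = 3
E (Quinn): min(9, 3) = 3
P (Bob): max(-6, 1) = 1
Q (Bob): max(4, -8, -9, 0) = 4
R (Bob): max(4, 8, -6) = 8
F (Quinn): min(1, 4, 8) = 1
B (Bob): max(3, 1) = 3
Root (Quinn): min(1, 3) = 1
At Root, Quinn picks A (lowest: 1).
At A, Bob picks C (highest: 1).
At C, Quinn picks H (lowest: 1).
At H, Bob picks leaf5 (highest: 1).
Terminal value 1.

leaf5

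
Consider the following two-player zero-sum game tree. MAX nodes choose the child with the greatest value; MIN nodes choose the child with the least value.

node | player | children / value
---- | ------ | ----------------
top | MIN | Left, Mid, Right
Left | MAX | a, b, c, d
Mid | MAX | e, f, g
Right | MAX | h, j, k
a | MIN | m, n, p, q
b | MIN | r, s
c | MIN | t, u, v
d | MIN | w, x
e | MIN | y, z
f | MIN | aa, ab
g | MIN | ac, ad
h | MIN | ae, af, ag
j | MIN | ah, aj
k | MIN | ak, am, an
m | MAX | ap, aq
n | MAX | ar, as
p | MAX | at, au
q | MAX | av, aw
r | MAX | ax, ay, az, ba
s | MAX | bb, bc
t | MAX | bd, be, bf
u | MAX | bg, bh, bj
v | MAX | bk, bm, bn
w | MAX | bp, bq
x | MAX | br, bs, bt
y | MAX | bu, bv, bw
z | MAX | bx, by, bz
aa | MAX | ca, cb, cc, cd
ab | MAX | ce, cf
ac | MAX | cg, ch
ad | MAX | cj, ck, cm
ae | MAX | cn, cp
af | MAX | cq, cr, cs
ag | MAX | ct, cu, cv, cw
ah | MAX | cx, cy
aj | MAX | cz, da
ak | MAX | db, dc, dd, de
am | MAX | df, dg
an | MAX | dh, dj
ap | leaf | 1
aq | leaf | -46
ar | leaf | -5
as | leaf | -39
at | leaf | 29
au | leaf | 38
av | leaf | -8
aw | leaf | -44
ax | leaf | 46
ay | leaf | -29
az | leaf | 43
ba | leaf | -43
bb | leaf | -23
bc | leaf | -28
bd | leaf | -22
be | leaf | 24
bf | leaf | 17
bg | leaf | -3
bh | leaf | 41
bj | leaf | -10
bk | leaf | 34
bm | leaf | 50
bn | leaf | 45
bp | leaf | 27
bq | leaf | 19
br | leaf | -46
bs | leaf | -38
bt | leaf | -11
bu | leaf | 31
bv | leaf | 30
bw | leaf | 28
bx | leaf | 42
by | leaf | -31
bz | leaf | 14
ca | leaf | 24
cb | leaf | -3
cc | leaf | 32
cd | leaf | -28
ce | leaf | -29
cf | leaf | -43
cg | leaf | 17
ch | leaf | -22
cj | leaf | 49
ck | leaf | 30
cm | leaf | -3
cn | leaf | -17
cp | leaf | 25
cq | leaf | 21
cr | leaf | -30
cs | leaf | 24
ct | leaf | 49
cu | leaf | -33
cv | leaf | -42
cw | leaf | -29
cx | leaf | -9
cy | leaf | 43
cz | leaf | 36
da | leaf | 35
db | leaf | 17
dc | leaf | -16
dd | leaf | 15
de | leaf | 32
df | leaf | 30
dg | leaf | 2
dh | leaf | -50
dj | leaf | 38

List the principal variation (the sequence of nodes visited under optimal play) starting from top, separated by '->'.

m (MAX): max(1, -46) = 1
n (MAX): max(-5, -39) = -5
p (MAX): max(29, 38) = 38
q (MAX): max(-8, -44) = -8
a (MIN): min(1, -5, 38, -8) = -8
r (MAX): max(46, -29, 43, -43) = 46
s (MAX): max(-23, -28) = -23
b (MIN): min(46, -23) = -23
t (MAX): max(-22, 24, 17) = 24
u (MAX): max(-3, 41, -10) = 41
v (MAX): max(34, 50, 45) = 50
c (MIN): min(24, 41, 50) = 24
w (MAX): max(27, 19) = 27
x (MAX): max(-46, -38, -11) = -11
d (MIN): min(27, -11) = -11
Left (MAX): max(-8, -23, 24, -11) = 24
y (MAX): max(31, 30, 28) = 31
z (MAX): max(42, -31, 14) = 42
e (MIN): min(31, 42) = 31
aa (MAX): max(24, -3, 32, -28) = 32
ab (MAX): max(-29, -43) = -29
f (MIN): min(32, -29) = -29
ac (MAX): max(17, -22) = 17
ad (MAX): max(49, 30, -3) = 49
g (MIN): min(17, 49) = 17
Mid (MAX): max(31, -29, 17) = 31
ae (MAX): max(-17, 25) = 25
af (MAX): max(21, -30, 24) = 24
ag (MAX): max(49, -33, -42, -29) = 49
h (MIN): min(25, 24, 49) = 24
ah (MAX): max(-9, 43) = 43
aj (MAX): max(36, 35) = 36
j (MIN): min(43, 36) = 36
ak (MAX): max(17, -16, 15, 32) = 32
am (MAX): max(30, 2) = 30
an (MAX): max(-50, 38) = 38
k (MIN): min(32, 30, 38) = 30
Right (MAX): max(24, 36, 30) = 36
top (MIN): min(24, 31, 36) = 24
At top, MIN picks Left (lowest: 24).
At Left, MAX picks c (highest: 24).
At c, MIN picks t (lowest: 24).
At t, MAX picks be (highest: 24).
Terminal value 24.

top -> Left -> c -> t -> be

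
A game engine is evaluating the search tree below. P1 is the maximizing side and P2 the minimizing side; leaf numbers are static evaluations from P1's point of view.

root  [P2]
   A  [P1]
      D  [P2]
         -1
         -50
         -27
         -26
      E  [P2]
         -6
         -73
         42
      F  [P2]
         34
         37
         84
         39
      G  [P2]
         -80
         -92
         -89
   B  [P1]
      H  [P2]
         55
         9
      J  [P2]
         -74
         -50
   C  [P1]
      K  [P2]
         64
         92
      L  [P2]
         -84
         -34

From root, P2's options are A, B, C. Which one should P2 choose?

D (P2): min(-1, -50, -27, -26) = -50
E (P2): min(-6, -73, 42) = -73
F (P2): min(34, 37, 84, 39) = 34
G (P2): min(-80, -92, -89) = -92
A (P1): max(-50, -73, 34, -92) = 34
H (P2): min(55, 9) = 9
J (P2): min(-74, -50) = -74
B (P1): max(9, -74) = 9
K (P2): min(64, 92) = 64
L (P2): min(-84, -34) = -84
C (P1): max(64, -84) = 64
root (P2): min(34, 9, 64) = 9
P2 at root wants the lowest of {A=34, B=9, C=64}, so chooses B.

B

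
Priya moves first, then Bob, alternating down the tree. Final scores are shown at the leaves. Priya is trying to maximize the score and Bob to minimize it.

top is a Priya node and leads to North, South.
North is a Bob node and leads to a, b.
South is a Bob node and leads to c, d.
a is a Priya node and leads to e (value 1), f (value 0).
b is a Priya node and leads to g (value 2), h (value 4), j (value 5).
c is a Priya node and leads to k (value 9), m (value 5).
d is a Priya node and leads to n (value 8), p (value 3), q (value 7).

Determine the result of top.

a (Priya): max(1, 0) = 1
b (Priya): max(2, 4, 5) = 5
North (Bob): min(1, 5) = 1
c (Priya): max(9, 5) = 9
d (Priya): max(8, 3, 7) = 8
South (Bob): min(9, 8) = 8
top (Priya): max(1, 8) = 8

8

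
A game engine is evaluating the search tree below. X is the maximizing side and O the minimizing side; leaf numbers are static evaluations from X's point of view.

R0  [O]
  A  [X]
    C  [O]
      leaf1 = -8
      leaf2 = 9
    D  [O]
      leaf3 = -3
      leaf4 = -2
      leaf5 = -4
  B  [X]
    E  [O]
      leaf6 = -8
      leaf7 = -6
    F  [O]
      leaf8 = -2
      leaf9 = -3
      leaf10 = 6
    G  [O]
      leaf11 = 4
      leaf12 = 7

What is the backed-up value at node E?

-8

E (O): min(-8, -6) = -8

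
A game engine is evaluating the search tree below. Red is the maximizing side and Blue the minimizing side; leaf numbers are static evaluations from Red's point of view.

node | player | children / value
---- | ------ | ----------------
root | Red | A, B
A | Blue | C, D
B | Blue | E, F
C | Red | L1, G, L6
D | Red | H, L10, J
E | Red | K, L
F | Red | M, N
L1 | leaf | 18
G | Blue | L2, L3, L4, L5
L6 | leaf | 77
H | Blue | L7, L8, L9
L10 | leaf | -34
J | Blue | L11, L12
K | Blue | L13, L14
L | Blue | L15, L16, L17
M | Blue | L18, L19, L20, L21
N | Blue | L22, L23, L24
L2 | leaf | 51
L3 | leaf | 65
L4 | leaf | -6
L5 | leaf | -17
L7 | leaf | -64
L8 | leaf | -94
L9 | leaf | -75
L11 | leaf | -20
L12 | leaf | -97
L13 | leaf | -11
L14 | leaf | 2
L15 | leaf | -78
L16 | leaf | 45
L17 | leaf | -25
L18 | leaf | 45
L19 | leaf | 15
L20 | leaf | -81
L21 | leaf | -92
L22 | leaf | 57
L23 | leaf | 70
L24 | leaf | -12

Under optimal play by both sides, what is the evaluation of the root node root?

G (Blue): min(51, 65, -6, -17) = -17
C (Red): max(18, -17, 77) = 77
H (Blue): min(-64, -94, -75) = -94
J (Blue): min(-20, -97) = -97
D (Red): max(-94, -34, -97) = -34
A (Blue): min(77, -34) = -34
K (Blue): min(-11, 2) = -11
L (Blue): min(-78, 45, -25) = -78
E (Red): max(-11, -78) = -11
M (Blue): min(45, 15, -81, -92) = -92
N (Blue): min(57, 70, -12) = -12
F (Red): max(-92, -12) = -12
B (Blue): min(-11, -12) = -12
root (Red): max(-34, -12) = -12

-12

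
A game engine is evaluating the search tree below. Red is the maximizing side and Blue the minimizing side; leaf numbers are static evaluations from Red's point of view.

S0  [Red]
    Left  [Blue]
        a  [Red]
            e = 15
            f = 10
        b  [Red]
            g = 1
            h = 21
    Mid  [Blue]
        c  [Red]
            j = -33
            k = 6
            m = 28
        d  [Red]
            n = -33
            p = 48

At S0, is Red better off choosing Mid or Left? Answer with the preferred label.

c (Red): max(-33, 6, 28) = 28
d (Red): max(-33, 48) = 48
Mid (Blue): min(28, 48) = 28
a (Red): max(15, 10) = 15
b (Red): max(1, 21) = 21
Left (Blue): min(15, 21) = 15
Red prefers the higher value; Mid=28, Left=15. Mid is better since 28 > 15.

Mid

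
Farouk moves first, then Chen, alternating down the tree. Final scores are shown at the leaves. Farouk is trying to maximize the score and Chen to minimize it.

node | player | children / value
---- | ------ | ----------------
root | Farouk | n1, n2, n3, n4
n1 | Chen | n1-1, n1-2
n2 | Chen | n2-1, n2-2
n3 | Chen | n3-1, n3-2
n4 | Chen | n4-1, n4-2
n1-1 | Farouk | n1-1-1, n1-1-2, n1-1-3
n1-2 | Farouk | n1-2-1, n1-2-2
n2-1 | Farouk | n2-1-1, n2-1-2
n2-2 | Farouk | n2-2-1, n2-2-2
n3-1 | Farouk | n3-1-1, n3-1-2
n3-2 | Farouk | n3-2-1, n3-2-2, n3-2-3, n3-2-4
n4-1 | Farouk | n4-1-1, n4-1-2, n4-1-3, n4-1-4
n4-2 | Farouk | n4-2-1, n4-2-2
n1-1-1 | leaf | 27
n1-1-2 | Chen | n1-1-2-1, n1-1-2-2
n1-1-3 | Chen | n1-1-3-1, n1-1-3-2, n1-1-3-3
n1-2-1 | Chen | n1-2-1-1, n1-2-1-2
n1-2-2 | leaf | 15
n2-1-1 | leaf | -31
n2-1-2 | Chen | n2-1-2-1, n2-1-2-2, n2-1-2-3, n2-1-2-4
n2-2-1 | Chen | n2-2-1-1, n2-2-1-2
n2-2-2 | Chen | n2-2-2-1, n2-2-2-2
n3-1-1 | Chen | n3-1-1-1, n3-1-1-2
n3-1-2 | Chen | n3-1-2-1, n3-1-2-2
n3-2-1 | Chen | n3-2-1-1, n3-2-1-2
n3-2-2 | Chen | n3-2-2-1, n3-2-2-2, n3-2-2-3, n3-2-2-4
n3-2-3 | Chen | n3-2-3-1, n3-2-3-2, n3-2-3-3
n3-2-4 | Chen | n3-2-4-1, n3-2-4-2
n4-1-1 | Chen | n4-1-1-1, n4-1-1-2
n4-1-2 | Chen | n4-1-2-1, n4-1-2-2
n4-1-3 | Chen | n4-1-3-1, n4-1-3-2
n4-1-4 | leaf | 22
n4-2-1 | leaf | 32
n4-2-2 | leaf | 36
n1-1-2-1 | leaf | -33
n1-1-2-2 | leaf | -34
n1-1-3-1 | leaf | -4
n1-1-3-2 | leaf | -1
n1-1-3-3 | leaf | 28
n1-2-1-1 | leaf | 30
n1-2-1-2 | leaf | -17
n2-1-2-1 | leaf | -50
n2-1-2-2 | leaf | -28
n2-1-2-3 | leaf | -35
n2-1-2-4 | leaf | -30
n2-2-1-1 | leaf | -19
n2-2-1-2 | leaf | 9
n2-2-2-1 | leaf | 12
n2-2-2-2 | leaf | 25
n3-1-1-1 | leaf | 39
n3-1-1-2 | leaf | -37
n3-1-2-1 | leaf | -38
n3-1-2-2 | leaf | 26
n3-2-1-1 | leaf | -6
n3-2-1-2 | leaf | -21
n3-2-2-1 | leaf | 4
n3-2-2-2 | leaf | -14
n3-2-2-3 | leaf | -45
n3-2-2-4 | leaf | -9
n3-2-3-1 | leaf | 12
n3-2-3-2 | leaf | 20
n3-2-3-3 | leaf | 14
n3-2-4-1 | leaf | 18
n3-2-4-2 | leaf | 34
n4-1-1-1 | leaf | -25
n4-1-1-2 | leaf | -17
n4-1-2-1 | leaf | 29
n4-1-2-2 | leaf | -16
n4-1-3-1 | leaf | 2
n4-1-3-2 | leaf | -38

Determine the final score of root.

n1-1-2 (Chen): min(-33, -34) = -34
n1-1-3 (Chen): min(-4, -1, 28) = -4
n1-1 (Farouk): max(27, -34, -4) = 27
n1-2-1 (Chen): min(30, -17) = -17
n1-2 (Farouk): max(-17, 15) = 15
n1 (Chen): min(27, 15) = 15
n2-1-2 (Chen): min(-50, -28, -35, -30) = -50
n2-1 (Farouk): max(-31, -50) = -31
n2-2-1 (Chen): min(-19, 9) = -19
n2-2-2 (Chen): min(12, 25) = 12
n2-2 (Farouk): max(-19, 12) = 12
n2 (Chen): min(-31, 12) = -31
n3-1-1 (Chen): min(39, -37) = -37
n3-1-2 (Chen): min(-38, 26) = -38
n3-1 (Farouk): max(-37, -38) = -37
n3-2-1 (Chen): min(-6, -21) = -21
n3-2-2 (Chen): min(4, -14, -45, -9) = -45
n3-2-3 (Chen): min(12, 20, 14) = 12
n3-2-4 (Chen): min(18, 34) = 18
n3-2 (Farouk): max(-21, -45, 12, 18) = 18
n3 (Chen): min(-37, 18) = -37
n4-1-1 (Chen): min(-25, -17) = -25
n4-1-2 (Chen): min(29, -16) = -16
n4-1-3 (Chen): min(2, -38) = -38
n4-1 (Farouk): max(-25, -16, -38, 22) = 22
n4-2 (Farouk): max(32, 36) = 36
n4 (Chen): min(22, 36) = 22
root (Farouk): max(15, -31, -37, 22) = 22

22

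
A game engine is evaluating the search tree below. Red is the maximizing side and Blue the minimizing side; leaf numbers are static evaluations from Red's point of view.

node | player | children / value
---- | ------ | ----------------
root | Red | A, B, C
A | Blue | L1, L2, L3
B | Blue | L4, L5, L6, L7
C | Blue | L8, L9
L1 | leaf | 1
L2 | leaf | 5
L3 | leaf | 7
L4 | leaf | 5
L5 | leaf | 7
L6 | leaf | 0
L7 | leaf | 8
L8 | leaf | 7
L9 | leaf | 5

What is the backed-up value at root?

A (Blue): min(1, 5, 7) = 1
B (Blue): min(5, 7, 0, 8) = 0
C (Blue): min(7, 5) = 5
root (Red): max(1, 0, 5) = 5

5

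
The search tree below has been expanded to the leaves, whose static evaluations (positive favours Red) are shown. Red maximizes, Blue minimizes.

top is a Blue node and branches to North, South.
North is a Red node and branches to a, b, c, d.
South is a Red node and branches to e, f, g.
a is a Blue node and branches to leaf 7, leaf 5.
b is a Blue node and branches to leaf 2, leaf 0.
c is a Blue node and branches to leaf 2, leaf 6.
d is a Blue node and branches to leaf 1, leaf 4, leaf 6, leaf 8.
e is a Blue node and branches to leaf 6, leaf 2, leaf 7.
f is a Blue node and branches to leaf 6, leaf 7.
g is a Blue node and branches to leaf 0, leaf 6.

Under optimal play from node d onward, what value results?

d (Blue): min(1, 4, 6, 8) = 1

1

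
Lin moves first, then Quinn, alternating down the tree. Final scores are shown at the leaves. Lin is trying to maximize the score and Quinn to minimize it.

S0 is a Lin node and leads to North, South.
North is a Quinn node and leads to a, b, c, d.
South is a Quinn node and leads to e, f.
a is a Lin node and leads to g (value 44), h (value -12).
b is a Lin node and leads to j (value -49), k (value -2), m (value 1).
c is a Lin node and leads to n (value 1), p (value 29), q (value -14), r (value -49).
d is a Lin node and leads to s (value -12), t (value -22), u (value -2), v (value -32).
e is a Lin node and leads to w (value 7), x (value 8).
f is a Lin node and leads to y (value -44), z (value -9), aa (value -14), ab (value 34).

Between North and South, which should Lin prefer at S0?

South

a (Lin): max(44, -12) = 44
b (Lin): max(-49, -2, 1) = 1
c (Lin): max(1, 29, -14, -49) = 29
d (Lin): max(-12, -22, -2, -32) = -2
North (Quinn): min(44, 1, 29, -2) = -2
e (Lin): max(7, 8) = 8
f (Lin): max(-44, -9, -14, 34) = 34
South (Quinn): min(8, 34) = 8
Lin prefers the higher value; North=-2, South=8. South is better since 8 > -2.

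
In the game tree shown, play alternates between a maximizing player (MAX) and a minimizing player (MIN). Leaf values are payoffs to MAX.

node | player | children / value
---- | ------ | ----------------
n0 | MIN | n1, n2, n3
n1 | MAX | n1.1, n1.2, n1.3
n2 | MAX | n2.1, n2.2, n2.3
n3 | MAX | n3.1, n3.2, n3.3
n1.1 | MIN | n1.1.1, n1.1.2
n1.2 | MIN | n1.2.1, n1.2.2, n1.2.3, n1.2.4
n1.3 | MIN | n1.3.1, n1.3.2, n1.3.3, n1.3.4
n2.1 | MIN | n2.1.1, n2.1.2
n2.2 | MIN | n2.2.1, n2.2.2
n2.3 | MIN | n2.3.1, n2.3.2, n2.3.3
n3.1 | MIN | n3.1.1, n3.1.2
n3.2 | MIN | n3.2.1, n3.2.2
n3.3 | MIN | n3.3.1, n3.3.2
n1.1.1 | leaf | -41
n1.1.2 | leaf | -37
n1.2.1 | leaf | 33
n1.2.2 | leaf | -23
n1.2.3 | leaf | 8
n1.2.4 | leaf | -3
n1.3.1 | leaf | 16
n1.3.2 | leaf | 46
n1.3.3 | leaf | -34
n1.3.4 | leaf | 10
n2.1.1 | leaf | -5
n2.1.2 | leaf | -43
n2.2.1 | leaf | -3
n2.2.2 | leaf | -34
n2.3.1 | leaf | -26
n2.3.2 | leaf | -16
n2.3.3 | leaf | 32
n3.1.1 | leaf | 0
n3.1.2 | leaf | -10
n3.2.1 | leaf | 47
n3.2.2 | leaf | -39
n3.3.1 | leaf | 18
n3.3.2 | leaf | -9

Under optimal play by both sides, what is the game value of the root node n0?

n1.1 (MIN): min(-41, -37) = -41
n1.2 (MIN): min(33, -23, 8, -3) = -23
n1.3 (MIN): min(16, 46, -34, 10) = -34
n1 (MAX): max(-41, -23, -34) = -23
n2.1 (MIN): min(-5, -43) = -43
n2.2 (MIN): min(-3, -34) = -34
n2.3 (MIN): min(-26, -16, 32) = -26
n2 (MAX): max(-43, -34, -26) = -26
n3.1 (MIN): min(0, -10) = -10
n3.2 (MIN): min(47, -39) = -39
n3.3 (MIN): min(18, -9) = -9
n3 (MAX): max(-10, -39, -9) = -9
n0 (MIN): min(-23, -26, -9) = -26

-26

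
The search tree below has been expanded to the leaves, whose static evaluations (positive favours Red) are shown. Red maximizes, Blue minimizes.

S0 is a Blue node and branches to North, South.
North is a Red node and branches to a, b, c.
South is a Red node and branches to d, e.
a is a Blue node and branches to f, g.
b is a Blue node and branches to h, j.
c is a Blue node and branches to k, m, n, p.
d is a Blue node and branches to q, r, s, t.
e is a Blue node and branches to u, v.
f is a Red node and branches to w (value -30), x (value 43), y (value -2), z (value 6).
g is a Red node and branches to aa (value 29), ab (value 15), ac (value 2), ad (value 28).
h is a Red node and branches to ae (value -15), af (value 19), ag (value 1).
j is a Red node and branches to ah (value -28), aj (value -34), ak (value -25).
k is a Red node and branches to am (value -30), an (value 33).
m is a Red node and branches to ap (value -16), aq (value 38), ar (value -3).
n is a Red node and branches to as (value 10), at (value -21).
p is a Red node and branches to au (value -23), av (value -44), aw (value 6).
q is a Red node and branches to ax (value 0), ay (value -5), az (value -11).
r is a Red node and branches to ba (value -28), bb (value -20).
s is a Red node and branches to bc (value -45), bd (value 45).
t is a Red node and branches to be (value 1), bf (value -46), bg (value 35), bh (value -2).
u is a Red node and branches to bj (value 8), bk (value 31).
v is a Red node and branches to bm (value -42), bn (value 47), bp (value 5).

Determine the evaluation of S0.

29

f (Red): max(-30, 43, -2, 6) = 43
g (Red): max(29, 15, 2, 28) = 29
a (Blue): min(43, 29) = 29
h (Red): max(-15, 19, 1) = 19
j (Red): max(-28, -34, -25) = -25
b (Blue): min(19, -25) = -25
k (Red): max(-30, 33) = 33
m (Red): max(-16, 38, -3) = 38
n (Red): max(10, -21) = 10
p (Red): max(-23, -44, 6) = 6
c (Blue): min(33, 38, 10, 6) = 6
North (Red): max(29, -25, 6) = 29
q (Red): max(0, -5, -11) = 0
r (Red): max(-28, -20) = -20
s (Red): max(-45, 45) = 45
t (Red): max(1, -46, 35, -2) = 35
d (Blue): min(0, -20, 45, 35) = -20
u (Red): max(8, 31) = 31
v (Red): max(-42, 47, 5) = 47
e (Blue): min(31, 47) = 31
South (Red): max(-20, 31) = 31
S0 (Blue): min(29, 31) = 29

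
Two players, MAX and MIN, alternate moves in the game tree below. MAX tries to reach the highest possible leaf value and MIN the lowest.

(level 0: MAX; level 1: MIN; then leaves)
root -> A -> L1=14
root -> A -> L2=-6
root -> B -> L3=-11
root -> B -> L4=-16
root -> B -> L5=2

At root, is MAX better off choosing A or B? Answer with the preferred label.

A

A (MIN): min(14, -6) = -6
B (MIN): min(-11, -16, 2) = -16
MAX prefers the higher value; A=-6, B=-16. A is better since -6 > -16.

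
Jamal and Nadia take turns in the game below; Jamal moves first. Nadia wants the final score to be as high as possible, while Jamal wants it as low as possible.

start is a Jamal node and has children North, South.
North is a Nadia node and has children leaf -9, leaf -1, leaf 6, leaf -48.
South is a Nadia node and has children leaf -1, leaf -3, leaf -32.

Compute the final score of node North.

North (Nadia): max(-9, -1, 6, -48) = 6

6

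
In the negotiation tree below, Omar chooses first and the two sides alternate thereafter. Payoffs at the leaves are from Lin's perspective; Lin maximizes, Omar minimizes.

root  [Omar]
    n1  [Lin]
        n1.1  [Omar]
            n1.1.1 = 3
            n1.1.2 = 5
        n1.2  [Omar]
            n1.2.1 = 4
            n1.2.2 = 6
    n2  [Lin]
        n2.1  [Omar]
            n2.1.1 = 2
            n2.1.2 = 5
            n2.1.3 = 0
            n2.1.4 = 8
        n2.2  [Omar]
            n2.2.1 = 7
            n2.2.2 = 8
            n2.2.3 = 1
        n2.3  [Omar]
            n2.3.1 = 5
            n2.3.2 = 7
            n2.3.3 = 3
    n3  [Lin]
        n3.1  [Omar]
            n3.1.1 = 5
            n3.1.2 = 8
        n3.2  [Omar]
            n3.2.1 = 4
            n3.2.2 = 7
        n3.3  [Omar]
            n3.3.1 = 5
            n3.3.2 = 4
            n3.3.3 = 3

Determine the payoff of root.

n1.1 (Omar): min(3, 5) = 3
n1.2 (Omar): min(4, 6) = 4
n1 (Lin): max(3, 4) = 4
n2.1 (Omar): min(2, 5, 0, 8) = 0
n2.2 (Omar): min(7, 8, 1) = 1
n2.3 (Omar): min(5, 7, 3) = 3
n2 (Lin): max(0, 1, 3) = 3
n3.1 (Omar): min(5, 8) = 5
n3.2 (Omar): min(4, 7) = 4
n3.3 (Omar): min(5, 4, 3) = 3
n3 (Lin): max(5, 4, 3) = 5
root (Omar): min(4, 3, 5) = 3

3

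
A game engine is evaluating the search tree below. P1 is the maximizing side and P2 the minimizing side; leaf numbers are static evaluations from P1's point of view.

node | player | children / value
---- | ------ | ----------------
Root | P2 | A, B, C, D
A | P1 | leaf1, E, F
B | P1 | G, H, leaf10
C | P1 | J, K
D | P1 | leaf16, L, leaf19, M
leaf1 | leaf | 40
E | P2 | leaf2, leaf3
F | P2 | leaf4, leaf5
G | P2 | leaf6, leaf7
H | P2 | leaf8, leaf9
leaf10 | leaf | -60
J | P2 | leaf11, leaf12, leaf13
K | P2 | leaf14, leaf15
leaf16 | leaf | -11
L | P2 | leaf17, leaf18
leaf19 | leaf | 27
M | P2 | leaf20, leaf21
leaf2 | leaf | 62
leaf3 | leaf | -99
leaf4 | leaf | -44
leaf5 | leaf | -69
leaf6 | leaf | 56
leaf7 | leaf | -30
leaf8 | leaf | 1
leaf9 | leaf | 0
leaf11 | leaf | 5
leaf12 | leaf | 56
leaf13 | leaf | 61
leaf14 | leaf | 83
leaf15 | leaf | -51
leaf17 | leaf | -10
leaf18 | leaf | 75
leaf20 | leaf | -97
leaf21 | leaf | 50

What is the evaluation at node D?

27

L (P2): min(-10, 75) = -10
M (P2): min(-97, 50) = -97
D (P1): max(-11, -10, 27, -97) = 27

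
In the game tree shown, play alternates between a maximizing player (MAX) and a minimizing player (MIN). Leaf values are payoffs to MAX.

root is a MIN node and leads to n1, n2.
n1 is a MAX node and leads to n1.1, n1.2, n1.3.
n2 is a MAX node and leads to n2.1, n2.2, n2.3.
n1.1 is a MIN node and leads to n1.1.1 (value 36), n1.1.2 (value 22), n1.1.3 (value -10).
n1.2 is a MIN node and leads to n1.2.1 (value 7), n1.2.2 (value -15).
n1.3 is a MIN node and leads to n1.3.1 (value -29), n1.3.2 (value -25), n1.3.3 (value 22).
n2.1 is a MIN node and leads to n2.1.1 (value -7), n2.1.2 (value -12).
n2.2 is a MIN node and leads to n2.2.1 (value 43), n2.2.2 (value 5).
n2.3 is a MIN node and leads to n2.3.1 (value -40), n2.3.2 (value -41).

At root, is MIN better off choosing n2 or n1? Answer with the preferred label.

n1

n2.1 (MIN): min(-7, -12) = -12
n2.2 (MIN): min(43, 5) = 5
n2.3 (MIN): min(-40, -41) = -41
n2 (MAX): max(-12, 5, -41) = 5
n1.1 (MIN): min(36, 22, -10) = -10
n1.2 (MIN): min(7, -15) = -15
n1.3 (MIN): min(-29, -25, 22) = -29
n1 (MAX): max(-10, -15, -29) = -10
MIN prefers the lower value; n2=5, n1=-10. n1 is better since -10 < 5.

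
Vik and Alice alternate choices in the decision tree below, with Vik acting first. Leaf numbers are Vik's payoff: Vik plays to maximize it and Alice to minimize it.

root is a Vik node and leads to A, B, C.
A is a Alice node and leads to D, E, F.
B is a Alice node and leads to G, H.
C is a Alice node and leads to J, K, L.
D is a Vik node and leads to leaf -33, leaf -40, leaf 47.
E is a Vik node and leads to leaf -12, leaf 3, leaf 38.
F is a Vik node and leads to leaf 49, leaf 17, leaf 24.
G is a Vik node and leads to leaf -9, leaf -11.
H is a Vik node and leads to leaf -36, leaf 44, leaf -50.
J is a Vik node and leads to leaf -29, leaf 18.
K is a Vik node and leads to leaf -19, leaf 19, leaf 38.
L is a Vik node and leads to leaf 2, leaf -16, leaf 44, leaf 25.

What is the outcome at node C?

J (Vik): max(-29, 18) = 18
K (Vik): max(-19, 19, 38) = 38
L (Vik): max(2, -16, 44, 25) = 44
C (Alice): min(18, 38, 44) = 18

18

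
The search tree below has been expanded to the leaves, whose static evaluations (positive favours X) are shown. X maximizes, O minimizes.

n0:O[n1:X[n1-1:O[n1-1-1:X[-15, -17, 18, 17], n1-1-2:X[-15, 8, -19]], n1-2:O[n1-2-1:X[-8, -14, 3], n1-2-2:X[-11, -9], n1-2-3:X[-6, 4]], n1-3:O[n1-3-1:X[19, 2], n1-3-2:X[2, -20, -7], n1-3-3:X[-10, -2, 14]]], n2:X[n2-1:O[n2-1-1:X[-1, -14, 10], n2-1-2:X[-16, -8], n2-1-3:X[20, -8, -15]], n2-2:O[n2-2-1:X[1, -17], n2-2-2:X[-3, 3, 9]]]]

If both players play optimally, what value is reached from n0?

n1-1-1 (X): max(-15, -17, 18, 17) = 18
n1-1-2 (X): max(-15, 8, -19) = 8
n1-1 (O): min(18, 8) = 8
n1-2-1 (X): max(-8, -14, 3) = 3
n1-2-2 (X): max(-11, -9) = -9
n1-2-3 (X): max(-6, 4) = 4
n1-2 (O): min(3, -9, 4) = -9
n1-3-1 (X): max(19, 2) = 19
n1-3-2 (X): max(2, -20, -7) = 2
n1-3-3 (X): max(-10, -2, 14) = 14
n1-3 (O): min(19, 2, 14) = 2
n1 (X): max(8, -9, 2) = 8
n2-1-1 (X): max(-1, -14, 10) = 10
n2-1-2 (X): max(-16, -8) = -8
n2-1-3 (X): max(20, -8, -15) = 20
n2-1 (O): min(10, -8, 20) = -8
n2-2-1 (X): max(1, -17) = 1
n2-2-2 (X): max(-3, 3, 9) = 9
n2-2 (O): min(1, 9) = 1
n2 (X): max(-8, 1) = 1
n0 (O): min(8, 1) = 1

1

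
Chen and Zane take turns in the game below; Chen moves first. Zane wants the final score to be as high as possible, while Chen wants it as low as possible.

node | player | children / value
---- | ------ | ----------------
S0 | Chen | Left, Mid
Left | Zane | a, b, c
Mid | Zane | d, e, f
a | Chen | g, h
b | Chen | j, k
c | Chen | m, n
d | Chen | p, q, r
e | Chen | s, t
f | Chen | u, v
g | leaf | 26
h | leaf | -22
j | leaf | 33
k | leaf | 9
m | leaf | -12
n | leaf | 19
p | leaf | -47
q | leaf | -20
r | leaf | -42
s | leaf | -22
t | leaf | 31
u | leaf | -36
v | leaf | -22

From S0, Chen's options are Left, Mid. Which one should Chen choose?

a (Chen): min(26, -22) = -22
b (Chen): min(33, 9) = 9
c (Chen): min(-12, 19) = -12
Left (Zane): max(-22, 9, -12) = 9
d (Chen): min(-47, -20, -42) = -47
e (Chen): min(-22, 31) = -22
f (Chen): min(-36, -22) = -36
Mid (Zane): max(-47, -22, -36) = -22
S0 (Chen): min(9, -22) = -22
Chen at S0 wants the lowest of {Left=9, Mid=-22}, so chooses Mid.

Mid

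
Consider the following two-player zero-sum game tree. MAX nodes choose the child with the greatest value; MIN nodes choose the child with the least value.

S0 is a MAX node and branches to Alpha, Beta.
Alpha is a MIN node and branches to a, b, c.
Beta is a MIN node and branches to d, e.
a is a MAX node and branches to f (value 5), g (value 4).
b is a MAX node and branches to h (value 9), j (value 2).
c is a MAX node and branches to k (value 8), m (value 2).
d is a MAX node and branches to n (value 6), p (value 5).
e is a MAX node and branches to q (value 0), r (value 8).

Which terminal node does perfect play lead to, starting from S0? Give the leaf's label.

a (MAX): max(5, 4) = 5
b (MAX): max(9, 2) = 9
c (MAX): max(8, 2) = 8
Alpha (MIN): min(5, 9, 8) = 5
d (MAX): max(6, 5) = 6
e (MAX): max(0, 8) = 8
Beta (MIN): min(6, 8) = 6
S0 (MAX): max(5, 6) = 6
At S0, MAX picks Beta (highest: 6).
At Beta, MIN picks d (lowest: 6).
At d, MAX picks n (highest: 6).
Terminal value 6.

n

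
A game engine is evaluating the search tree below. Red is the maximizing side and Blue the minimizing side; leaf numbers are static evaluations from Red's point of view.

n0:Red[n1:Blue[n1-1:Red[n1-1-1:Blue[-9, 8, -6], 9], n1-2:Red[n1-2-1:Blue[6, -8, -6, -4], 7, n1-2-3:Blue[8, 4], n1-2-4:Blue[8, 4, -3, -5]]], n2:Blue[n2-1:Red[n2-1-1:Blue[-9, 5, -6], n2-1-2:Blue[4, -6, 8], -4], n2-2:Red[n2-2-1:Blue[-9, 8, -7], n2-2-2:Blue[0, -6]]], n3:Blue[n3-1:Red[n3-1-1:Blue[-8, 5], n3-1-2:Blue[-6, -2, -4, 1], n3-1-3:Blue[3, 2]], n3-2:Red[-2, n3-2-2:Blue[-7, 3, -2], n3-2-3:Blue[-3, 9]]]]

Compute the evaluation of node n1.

7

n1-1-1 (Blue): min(-9, 8, -6) = -9
n1-1 (Red): max(-9, 9) = 9
n1-2-1 (Blue): min(6, -8, -6, -4) = -8
n1-2-3 (Blue): min(8, 4) = 4
n1-2-4 (Blue): min(8, 4, -3, -5) = -5
n1-2 (Red): max(-8, 7, 4, -5) = 7
n1 (Blue): min(9, 7) = 7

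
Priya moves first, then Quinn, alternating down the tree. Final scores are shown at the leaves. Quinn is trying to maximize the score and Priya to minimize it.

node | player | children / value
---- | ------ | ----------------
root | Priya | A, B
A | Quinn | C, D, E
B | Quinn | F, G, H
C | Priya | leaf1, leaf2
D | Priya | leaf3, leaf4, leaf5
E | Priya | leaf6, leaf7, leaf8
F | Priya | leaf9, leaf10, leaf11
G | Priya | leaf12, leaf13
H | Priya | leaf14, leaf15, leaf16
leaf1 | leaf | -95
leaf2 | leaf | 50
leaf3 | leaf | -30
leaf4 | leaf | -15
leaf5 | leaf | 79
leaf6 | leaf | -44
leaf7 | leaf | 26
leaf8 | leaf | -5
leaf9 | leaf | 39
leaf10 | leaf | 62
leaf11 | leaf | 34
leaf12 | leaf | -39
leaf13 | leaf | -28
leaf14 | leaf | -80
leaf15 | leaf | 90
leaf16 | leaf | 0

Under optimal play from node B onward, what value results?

34

F (Priya): min(39, 62, 34) = 34
G (Priya): min(-39, -28) = -39
H (Priya): min(-80, 90, 0) = -80
B (Quinn): max(34, -39, -80) = 34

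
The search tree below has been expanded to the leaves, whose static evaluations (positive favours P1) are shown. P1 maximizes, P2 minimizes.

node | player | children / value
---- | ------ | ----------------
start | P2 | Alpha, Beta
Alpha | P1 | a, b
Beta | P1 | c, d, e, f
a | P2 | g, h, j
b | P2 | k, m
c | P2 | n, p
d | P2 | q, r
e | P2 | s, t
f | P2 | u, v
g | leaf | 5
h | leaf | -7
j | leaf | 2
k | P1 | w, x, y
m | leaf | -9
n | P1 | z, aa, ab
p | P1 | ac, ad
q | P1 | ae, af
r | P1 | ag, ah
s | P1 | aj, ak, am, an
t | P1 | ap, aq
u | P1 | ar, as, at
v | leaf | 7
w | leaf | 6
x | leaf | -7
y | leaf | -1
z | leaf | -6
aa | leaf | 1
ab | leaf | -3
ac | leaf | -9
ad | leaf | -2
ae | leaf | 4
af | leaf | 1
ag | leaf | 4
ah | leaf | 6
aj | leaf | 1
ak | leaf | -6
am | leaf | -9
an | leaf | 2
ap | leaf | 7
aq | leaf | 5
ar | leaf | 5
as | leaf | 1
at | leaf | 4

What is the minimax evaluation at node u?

5

u (P1): max(5, 1, 4) = 5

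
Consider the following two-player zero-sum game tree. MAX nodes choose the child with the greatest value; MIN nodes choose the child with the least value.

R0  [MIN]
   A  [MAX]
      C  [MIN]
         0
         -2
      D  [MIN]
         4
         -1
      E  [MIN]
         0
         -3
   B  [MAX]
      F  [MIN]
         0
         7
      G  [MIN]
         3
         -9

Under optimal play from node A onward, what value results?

-1

C (MIN): min(0, -2) = -2
D (MIN): min(4, -1) = -1
E (MIN): min(0, -3) = -3
A (MAX): max(-2, -1, -3) = -1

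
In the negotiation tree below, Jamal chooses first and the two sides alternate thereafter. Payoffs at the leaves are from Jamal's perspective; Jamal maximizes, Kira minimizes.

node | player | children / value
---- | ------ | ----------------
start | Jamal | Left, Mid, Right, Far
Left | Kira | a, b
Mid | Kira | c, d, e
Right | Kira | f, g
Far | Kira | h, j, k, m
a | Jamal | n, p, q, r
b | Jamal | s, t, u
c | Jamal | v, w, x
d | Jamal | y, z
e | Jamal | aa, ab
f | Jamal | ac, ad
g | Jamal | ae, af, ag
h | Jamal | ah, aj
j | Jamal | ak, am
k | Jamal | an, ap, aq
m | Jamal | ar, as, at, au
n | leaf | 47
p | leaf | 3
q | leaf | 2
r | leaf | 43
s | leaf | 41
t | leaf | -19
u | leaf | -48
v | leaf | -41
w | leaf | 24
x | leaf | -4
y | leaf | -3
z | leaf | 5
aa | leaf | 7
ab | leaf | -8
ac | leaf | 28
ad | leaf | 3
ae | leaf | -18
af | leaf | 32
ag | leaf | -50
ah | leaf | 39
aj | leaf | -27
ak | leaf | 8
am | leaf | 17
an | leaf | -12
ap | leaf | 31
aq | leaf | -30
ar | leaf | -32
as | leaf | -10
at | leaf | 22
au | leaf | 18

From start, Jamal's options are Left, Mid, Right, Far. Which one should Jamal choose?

a (Jamal): max(47, 3, 2, 43) = 47
b (Jamal): max(41, -19, -48) = 41
Left (Kira): min(47, 41) = 41
c (Jamal): max(-41, 24, -4) = 24
d (Jamal): max(-3, 5) = 5
e (Jamal): max(7, -8) = 7
Mid (Kira): min(24, 5, 7) = 5
f (Jamal): max(28, 3) = 28
g (Jamal): max(-18, 32, -50) = 32
Right (Kira): min(28, 32) = 28
h (Jamal): max(39, -27) = 39
j (Jamal): max(8, 17) = 17
k (Jamal): max(-12, 31, -30) = 31
m (Jamal): max(-32, -10, 22, 18) = 22
Far (Kira): min(39, 17, 31, 22) = 17
start (Jamal): max(41, 5, 28, 17) = 41
Jamal at start wants the highest of {Left=41, Mid=5, Right=28, Far=17}, so chooses Left.

Left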